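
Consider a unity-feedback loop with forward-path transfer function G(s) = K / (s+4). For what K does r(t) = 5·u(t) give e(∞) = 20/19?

System type = 0 (no poles at s=0).
K_p = lim_{s→0} G(s) = K / (4) = 0.25·K.
e_ss = 5/(1 + K_p) = 20/19 ⇒ 1 + 0.25·K = 4.75 ⇒ K = 15.

15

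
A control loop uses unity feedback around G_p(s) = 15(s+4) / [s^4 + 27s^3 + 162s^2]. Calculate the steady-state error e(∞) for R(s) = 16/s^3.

Lowest-order denominator term is 162s^2, so the open loop has 2 poles at the origin → type 2 system.
K_a = lim_{s→0} s^2·G_p(s) = 15·4 / 162 = 10/27.
r(t) = 8t^2 gives R(s) = 16/s^3.
e_ss = 16/K_a = 16/(10/27) = 43.2.

43.2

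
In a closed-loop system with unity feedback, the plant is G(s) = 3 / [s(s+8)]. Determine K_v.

System type = 1 (one pole at s=0).
K_v = lim_{s→0} s·G(s) = 3 / (8) = 0.375.

0.375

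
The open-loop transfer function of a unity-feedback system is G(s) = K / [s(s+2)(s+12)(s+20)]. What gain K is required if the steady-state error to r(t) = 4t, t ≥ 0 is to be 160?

System type = 1 (one pole at s=0).
K_v = lim_{s→0} s·G(s) = K / (2·12·20) = (1/480)·K.
e_ss = 4/K_v = 160 ⇒ K_v = 0.025 ⇒ K = 0.025/(1/480) = 12.

12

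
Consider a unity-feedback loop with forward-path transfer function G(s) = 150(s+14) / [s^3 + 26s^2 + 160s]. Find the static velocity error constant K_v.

Factoring s from the denominator leaves a polynomial with constant term 160, so the system is type 1.
K_v = lim_{s→0} s·G(s) = 150·14 / 160 = 13.125.

13.125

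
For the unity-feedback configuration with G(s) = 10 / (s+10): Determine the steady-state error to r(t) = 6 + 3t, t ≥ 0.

G(s) has no factors of s in the denominator, so the system is type 0. By superposition:
  • 6: e_ss = 6/(1+K_p) with K_p=1 → 3.
  • 3t: a type-0 system cannot track it, e_ss → ∞.
The unbounded component dominates.

infinity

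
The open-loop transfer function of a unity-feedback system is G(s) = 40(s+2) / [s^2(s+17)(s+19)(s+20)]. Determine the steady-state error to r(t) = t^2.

161.5

System type = 2 (two poles at s=0).
K_a = lim_{s→0} s^2·G(s) = 40·2 / (17·19·20) = 4/323.
r(t) = t^2 gives R(s) = 2/s^3.
e_ss = 2/K_a = 2/(4/323) = 161.5.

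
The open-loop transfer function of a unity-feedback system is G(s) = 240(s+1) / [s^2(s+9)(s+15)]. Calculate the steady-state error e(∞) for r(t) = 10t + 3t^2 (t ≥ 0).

G(s) has two factors of s in the denominator, so the system is type 2. By superposition:
  • 10t: tracked with zero error.
  • 3t^2: e_ss = 6/K_a with K_a=16/9 → 3.375.
Total e_ss = 3.375.

3.375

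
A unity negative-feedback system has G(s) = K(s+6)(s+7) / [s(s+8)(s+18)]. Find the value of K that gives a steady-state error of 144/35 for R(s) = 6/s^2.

5

The open loop has one pole at the origin → type 1 system.
K_v = lim_{s→0} s·G(s) = K·6·7 / (8·18) = (7/24)·K.
e_ss = 6/K_v = 144/35 ⇒ K_v = 35/24 ⇒ K = (35/24)/(7/24) = 5.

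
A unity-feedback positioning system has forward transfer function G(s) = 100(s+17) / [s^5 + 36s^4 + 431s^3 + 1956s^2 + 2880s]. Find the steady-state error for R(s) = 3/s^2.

432/85

Factoring s from the denominator leaves a polynomial with constant term 2880, so the system is type 1.
K_v = lim_{s→0} s·G(s) = 100·17 / 2880 = 85/144.
e_ss = 3/K_v = 3/(85/144) = 432/85.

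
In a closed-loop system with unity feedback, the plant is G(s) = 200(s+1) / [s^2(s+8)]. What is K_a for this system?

25

Two free integrators in G(s): this is a type 2 system.
K_a = lim_{s→0} s^2·G(s) = 200·1 / (8) = 25.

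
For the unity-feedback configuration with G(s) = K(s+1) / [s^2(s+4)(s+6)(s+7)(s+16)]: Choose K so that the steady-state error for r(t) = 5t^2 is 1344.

Two free integrators in G(s): this is a type 2 system.
K_a = lim_{s→0} s^2·G(s) = K·1 / (4·6·7·16) = (1/2688)·K.
e_ss = 10/K_a = 1344 ⇒ K_a = 5/672 ⇒ K = (5/672)/(1/2688) = 20.

20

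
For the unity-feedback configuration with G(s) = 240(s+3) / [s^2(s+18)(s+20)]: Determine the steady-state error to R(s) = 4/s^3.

Two free integrators in G(s): this is a type 2 system.
K_a = lim_{s→0} s^2·G(s) = 240·3 / (18·20) = 2.
r(t) = 2t^2 gives R(s) = 4/s^3.
e_ss = 4/K_a = 4/2 = 2.

2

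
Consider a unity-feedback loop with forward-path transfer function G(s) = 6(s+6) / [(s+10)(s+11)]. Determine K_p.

G(s) has no factors of s in the denominator, so the system is type 0.
K_p = lim_{s→0} G(s) = 6·6 / (10·11) = 18/55.

18/55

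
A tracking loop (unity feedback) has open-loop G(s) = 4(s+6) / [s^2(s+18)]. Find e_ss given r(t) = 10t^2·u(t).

System type = 2 (two poles at s=0).
K_a = lim_{s→0} s^2·G(s) = 4·6 / (18) = 4/3.
r(t) = 10t^2 gives R(s) = 20/s^3.
e_ss = 20/K_a = 20/(4/3) = 15.

15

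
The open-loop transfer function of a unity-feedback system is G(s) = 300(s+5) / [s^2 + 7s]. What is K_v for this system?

The denominator has no term below 7s — 1 pole at s=0, type 1.
K_v = lim_{s→0} s·G(s) = 300·5 / 7 = 1500/7.

1500/7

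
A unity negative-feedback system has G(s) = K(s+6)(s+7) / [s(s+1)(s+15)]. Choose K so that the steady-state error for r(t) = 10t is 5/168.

One free integrator in G(s): this is a type 1 system.
K_v = lim_{s→0} s·G(s) = K·6·7 / (1·15) = 2.8·K.
e_ss = 10/K_v = 5/168 ⇒ K_v = 336 ⇒ K = 336/2.8 = 120.

120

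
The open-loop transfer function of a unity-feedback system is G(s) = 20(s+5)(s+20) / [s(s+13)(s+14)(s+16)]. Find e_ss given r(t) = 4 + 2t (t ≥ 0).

System type = 1 (one pole at s=0). Taking each input component in turn:
  • 4: tracked with zero error.
  • 2t: e_ss = 2/K_v with K_v=125/182 → 2.912.
Total e_ss = 2.912.

2.912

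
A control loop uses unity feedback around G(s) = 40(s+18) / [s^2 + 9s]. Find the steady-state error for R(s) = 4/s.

0

Factoring s from the denominator leaves a polynomial with constant term 9, so the system is type 1.
K_p = ∞ for a type-1 system; e_ss to a step is zero.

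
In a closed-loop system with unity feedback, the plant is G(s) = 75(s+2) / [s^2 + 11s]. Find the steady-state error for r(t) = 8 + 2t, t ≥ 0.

11/75

The denominator has no term below 11s — 1 pole at s=0, type 1. By superposition:
  • 8: tracked with zero error.
  • 2t: e_ss = 2/K_v with K_v=150/11 → 11/75.
Total e_ss = 11/75.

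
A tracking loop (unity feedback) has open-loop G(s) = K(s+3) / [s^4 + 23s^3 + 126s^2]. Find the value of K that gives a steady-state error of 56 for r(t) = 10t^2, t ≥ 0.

Factoring s^2 from the denominator leaves a polynomial with constant term 126, so the system is type 2.
K_a = lim_{s→0} s^2·G(s) = K·3 / 126 = (1/42)·K.
e_ss = 20/K_a = 56 ⇒ K_a = 5/14 ⇒ K = (5/14)/(1/42) = 15.

15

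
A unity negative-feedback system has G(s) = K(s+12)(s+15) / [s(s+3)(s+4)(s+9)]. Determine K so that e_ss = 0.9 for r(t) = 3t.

2

One free integrator in G(s): this is a type 1 system.
K_v = lim_{s→0} s·G(s) = K·12·15 / (3·4·9) = (5/3)·K.
e_ss = 3/K_v = 0.9 ⇒ K_v = 10/3 ⇒ K = (10/3)/(5/3) = 2.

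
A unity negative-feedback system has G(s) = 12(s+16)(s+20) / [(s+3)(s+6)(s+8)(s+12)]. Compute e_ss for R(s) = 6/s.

54/29

The open loop has no poles at the origin → type 0 system.
K_p = lim_{s→0} G(s) = 12·16·20 / (3·6·8·12) = 20/9.
e_ss = 6/(1 + K_p) = 6/(29/9) = 54/29.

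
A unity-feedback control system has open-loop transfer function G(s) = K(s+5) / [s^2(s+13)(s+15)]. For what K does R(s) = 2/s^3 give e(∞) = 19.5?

The open loop has two poles at the origin → type 2 system.
K_a = lim_{s→0} s^2·G(s) = K·5 / (13·15) = (1/39)·K.
e_ss = 2/K_a = 19.5 ⇒ K_a = 4/39 ⇒ K = (4/39)/(1/39) = 4.

4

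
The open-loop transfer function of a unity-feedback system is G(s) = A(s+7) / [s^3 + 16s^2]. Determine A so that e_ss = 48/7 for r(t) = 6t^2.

Factoring s^2 from the denominator leaves a polynomial with constant term 16, so the system is type 2.
K_a = lim_{s→0} s^2·G(s) = A·7 / 16 = 0.4375·A.
e_ss = 12/K_a = 48/7 ⇒ K_a = 1.75 ⇒ A = 1.75/0.4375 = 4.

4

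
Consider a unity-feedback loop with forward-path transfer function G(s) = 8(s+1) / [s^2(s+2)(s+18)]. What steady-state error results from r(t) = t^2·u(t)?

Two free integrators in G(s): this is a type 2 system.
K_a = lim_{s→0} s^2·G(s) = 8·1 / (2·18) = 2/9.
r(t) = t^2 gives R(s) = 2/s^3.
e_ss = 2/K_a = 2/(2/9) = 9.

9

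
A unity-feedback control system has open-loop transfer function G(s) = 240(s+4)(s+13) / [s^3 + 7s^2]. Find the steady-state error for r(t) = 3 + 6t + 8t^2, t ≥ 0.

Lowest-order denominator term is 7s^2, so the open loop has 2 poles at the origin → type 2 system. Taking each input component in turn:
  • 3: tracked with zero error.
  • 6t: tracked with zero error.
  • 8t^2: e_ss = 16/K_a with K_a=12480/7 → 7/780.
Total e_ss = 7/780.

7/780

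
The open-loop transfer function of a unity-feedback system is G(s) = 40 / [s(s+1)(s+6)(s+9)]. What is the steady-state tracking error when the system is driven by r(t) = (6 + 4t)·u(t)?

G(s) has one factor of s in the denominator, so the system is type 1. Taking each input component in turn:
  • 6: tracked with zero error.
  • 4t: e_ss = 4/K_v with K_v=20/27 → 5.4.
Total e_ss = 5.4.

5.4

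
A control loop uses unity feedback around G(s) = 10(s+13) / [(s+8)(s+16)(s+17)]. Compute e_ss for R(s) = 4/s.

G(s) has no factors of s in the denominator, so the system is type 0.
K_p = lim_{s→0} G(s) = 10·13 / (8·16·17) = 65/1088.
e_ss = 4/(1 + K_p) = 4/(1153/1088) = 4352/1153.

4352/1153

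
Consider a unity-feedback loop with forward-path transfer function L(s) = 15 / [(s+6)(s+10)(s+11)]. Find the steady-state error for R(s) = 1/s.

44/45

No free integrators in L(s): this is a type 0 system.
K_p = lim_{s→0} L(s) = 15 / (6·10·11) = 1/44.
e_ss = 1/(1 + K_p) = 1/(45/44) = 44/45.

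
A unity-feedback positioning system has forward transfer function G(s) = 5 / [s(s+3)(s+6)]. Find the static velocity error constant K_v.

5/18

The open loop has one pole at the origin → type 1 system.
K_v = lim_{s→0} s·G(s) = 5 / (3·6) = 5/18.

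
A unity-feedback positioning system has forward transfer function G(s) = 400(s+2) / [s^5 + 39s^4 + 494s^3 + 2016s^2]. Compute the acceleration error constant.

25/63

Lowest-order denominator term is 2016s^2, so the open loop has 2 poles at the origin → type 2 system.
K_a = lim_{s→0} s^2·G(s) = 400·2 / 2016 = 25/63.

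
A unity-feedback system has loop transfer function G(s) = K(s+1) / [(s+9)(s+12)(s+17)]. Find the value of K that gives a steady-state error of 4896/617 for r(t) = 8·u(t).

No free integrators in G(s): this is a type 0 system.
K_p = lim_{s→0} G(s) = K·1 / (9·12·17) = (1/1836)·K.
e_ss = 8/(1 + K_p) = 4896/617 ⇒ 1 + (1/1836)·K = 617/612 ⇒ K = 15.

15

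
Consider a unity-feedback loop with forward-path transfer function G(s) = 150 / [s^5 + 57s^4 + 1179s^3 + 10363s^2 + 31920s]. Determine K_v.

5/1064

The denominator has no term below 31920s — 1 pole at s=0, type 1.
K_v = lim_{s→0} s·G(s) = 150 / 31920 = 5/1064.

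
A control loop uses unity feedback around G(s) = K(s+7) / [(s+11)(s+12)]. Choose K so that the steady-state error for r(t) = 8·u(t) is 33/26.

G(s) has no factors of s in the denominator, so the system is type 0.
K_p = lim_{s→0} G(s) = K·7 / (11·12) = (7/132)·K.
e_ss = 8/(1 + K_p) = 33/26 ⇒ 1 + (7/132)·K = 208/33 ⇒ K = 100.

100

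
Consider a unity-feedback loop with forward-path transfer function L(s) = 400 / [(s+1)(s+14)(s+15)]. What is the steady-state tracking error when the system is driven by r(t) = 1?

No free integrators in L(s): this is a type 0 system.
K_p = lim_{s→0} L(s) = 400 / (1·14·15) = 40/21.
e_ss = 1/(1 + K_p) = 1/(61/21) = 21/61.

21/61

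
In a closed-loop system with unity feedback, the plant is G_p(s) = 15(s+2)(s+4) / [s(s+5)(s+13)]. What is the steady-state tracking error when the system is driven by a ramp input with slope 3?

1.625

One free integrator in G_p(s): this is a type 1 system.
K_v = lim_{s→0} s·G_p(s) = 15·2·4 / (5·13) = 24/13.
e_ss = 3/K_v = 3/(24/13) = 1.625.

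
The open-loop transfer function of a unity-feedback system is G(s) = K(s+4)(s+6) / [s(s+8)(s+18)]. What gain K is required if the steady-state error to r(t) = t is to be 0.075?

G(s) has one factor of s in the denominator, so the system is type 1.
K_v = lim_{s→0} s·G(s) = K·4·6 / (8·18) = (1/6)·K.
e_ss = 1/K_v = 0.075 ⇒ K_v = 40/3 ⇒ K = (40/3)/(1/6) = 80.

80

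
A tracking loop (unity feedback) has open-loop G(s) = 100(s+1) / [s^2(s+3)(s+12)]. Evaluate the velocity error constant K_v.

K_v = lim_{s→0} s·G(s); with 2 poles at the origin the limit diverges, so K_v = ∞.

infinity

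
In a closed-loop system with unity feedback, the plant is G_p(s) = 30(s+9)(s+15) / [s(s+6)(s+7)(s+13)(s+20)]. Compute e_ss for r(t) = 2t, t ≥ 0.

728/135

The open loop has one pole at the origin → type 1 system.
K_v = lim_{s→0} s·G_p(s) = 30·9·15 / (6·7·13·20) = 135/364.
e_ss = 2/K_v = 2/(135/364) = 728/135.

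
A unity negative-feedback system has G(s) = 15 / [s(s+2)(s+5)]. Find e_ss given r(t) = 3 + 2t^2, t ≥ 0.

infinity

One free integrator in G(s): this is a type 1 system. By superposition:
  • 3: tracked with zero error.
  • 2t^2: a type-1 system cannot track it, e_ss → ∞.
The unbounded component dominates.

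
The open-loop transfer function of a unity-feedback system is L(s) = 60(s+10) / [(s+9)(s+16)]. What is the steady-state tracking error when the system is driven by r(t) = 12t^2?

The open loop has no poles at the origin → type 0 system.
K_a = lim_{s→0} s^2·L(s) = 0; the steady-state error to this parabolic input grows without bound.

infinity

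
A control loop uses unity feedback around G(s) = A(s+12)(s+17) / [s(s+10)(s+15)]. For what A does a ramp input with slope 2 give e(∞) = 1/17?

G(s) has one factor of s in the denominator, so the system is type 1.
K_v = lim_{s→0} s·G(s) = A·12·17 / (10·15) = 1.36·A.
e_ss = 2/K_v = 1/17 ⇒ K_v = 34 ⇒ A = 34/1.36 = 25.

25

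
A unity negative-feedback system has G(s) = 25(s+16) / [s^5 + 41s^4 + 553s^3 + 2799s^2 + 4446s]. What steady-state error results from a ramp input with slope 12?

The denominator has no term below 4446s — 1 pole at s=0, type 1.
K_v = lim_{s→0} s·G(s) = 25·16 / 4446 = 200/2223.
e_ss = 12/K_v = 12/(200/2223) = 133.38.

133.38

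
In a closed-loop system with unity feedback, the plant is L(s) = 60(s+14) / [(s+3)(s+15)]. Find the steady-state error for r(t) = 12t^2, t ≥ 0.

infinity

System type = 0 (no poles at s=0).
For a type-0 system K_a = 0, so e_ss to a parabolic input is unbounded.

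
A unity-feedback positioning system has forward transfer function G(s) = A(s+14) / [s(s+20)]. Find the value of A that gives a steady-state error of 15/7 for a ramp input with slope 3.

2

The open loop has one pole at the origin → type 1 system.
K_v = lim_{s→0} s·G(s) = A·14 / (20) = 0.7·A.
e_ss = 3/K_v = 15/7 ⇒ K_v = 1.4 ⇒ A = 1.4/0.7 = 2.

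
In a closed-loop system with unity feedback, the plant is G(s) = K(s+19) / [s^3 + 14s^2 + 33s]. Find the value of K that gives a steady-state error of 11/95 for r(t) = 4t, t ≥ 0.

Lowest-order denominator term is 33s, so the open loop has 1 pole at the origin → type 1 system.
K_v = lim_{s→0} s·G(s) = K·19 / 33 = (19/33)·K.
e_ss = 4/K_v = 11/95 ⇒ K_v = 380/11 ⇒ K = (380/11)/(19/33) = 60.

60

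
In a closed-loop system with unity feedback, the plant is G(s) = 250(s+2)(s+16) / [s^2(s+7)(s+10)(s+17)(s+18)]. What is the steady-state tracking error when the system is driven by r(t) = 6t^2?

32.13

G(s) has two factors of s in the denominator, so the system is type 2.
K_a = lim_{s→0} s^2·G(s) = 250·2·16 / (7·10·17·18) = 400/1071.
r(t) = 6t^2 gives R(s) = 12/s^3.
e_ss = 12/K_a = 12/(400/1071) = 32.13.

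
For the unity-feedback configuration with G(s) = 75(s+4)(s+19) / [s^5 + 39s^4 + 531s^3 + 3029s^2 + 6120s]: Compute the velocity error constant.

The denominator has no term below 6120s — 1 pole at s=0, type 1.
K_v = lim_{s→0} s·G(s) = 75·4·19 / 6120 = 95/102.

95/102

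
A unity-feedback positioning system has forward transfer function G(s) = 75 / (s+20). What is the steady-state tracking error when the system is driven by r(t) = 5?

G(s) has no factors of s in the denominator, so the system is type 0.
K_p = lim_{s→0} G(s) = 75 / (20) = 3.75.
e_ss = 5/(1 + K_p) = 5/4.75 = 20/19.

20/19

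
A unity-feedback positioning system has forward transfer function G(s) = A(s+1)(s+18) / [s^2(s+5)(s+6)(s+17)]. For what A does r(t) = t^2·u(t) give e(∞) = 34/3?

The open loop has two poles at the origin → type 2 system.
K_a = lim_{s→0} s^2·G(s) = A·1·18 / (5·6·17) = (3/85)·A.
e_ss = 2/K_a = 34/3 ⇒ K_a = 3/17 ⇒ A = (3/17)/(3/85) = 5.

5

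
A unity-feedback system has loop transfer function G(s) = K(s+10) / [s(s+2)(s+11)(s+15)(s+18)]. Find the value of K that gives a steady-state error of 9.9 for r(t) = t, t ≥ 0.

System type = 1 (one pole at s=0).
K_v = lim_{s→0} s·G(s) = K·10 / (2·11·15·18) = (1/594)·K.
e_ss = 1/K_v = 9.9 ⇒ K_v = 10/99 ⇒ K = (10/99)/(1/594) = 60.

60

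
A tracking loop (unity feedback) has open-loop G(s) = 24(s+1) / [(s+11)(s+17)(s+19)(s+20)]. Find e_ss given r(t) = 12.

213180/17771

The open loop has no poles at the origin → type 0 system.
K_p = lim_{s→0} G(s) = 24·1 / (11·17·19·20) = 6/17765.
e_ss = 12/(1 + K_p) = 12/(17771/17765) = 213180/17771.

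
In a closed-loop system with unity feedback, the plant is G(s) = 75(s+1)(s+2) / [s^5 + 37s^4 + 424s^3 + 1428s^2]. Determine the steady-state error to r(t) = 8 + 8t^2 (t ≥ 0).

152.32

The denominator has no term below 1428s^2 — 2 poles at s=0, type 2. By superposition:
  • 8: tracked with zero error.
  • 8t^2: e_ss = 16/K_a with K_a=25/238 → 152.32.
Total e_ss = 152.32.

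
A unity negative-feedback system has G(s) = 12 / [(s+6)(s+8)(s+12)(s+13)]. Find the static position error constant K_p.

G(s) has no factors of s in the denominator, so the system is type 0.
K_p = lim_{s→0} G(s) = 12 / (6·8·12·13) = 1/624.

1/624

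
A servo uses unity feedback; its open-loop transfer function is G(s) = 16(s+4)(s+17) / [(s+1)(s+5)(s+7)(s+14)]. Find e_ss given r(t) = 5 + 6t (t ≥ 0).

System type = 0 (no poles at s=0). By superposition:
  • 5: e_ss = 5/(1+K_p) with K_p=544/245 → 1225/789.
  • 6t: a type-0 system cannot track it, e_ss → ∞.
The unbounded component dominates.

infinity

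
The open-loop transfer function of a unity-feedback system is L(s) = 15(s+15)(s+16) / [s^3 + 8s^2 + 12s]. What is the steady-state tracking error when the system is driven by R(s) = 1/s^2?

1/300

Lowest-order denominator term is 12s, so the open loop has 1 pole at the origin → type 1 system.
K_v = lim_{s→0} s·L(s) = 15·15·16 / 12 = 300.
e_ss = 1/K_v = 1/300.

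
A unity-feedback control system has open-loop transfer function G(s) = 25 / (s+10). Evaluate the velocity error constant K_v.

System type = 0 (no poles at s=0).
K_v = lim_{s→0} s·G(s) = 0 (the extra factor of s kills the finite limit).

0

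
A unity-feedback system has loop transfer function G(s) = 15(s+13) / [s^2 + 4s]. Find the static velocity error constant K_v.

48.75

The denominator has no term below 4s — 1 pole at s=0, type 1.
K_v = lim_{s→0} s·G(s) = 15·13 / 4 = 48.75.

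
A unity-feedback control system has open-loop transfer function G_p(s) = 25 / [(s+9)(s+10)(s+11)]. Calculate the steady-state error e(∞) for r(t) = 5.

G_p(s) has no factors of s in the denominator, so the system is type 0.
K_p = lim_{s→0} G_p(s) = 25 / (9·10·11) = 5/198.
e_ss = 5/(1 + K_p) = 5/(203/198) = 990/203.

990/203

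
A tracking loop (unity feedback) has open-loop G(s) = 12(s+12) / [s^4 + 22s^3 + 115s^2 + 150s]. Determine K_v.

Factoring s from the denominator leaves a polynomial with constant term 150, so the system is type 1.
K_v = lim_{s→0} s·G(s) = 12·12 / 150 = 0.96.

0.96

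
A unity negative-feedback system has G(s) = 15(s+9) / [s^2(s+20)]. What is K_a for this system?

The open loop has two poles at the origin → type 2 system.
K_a = lim_{s→0} s^2·G(s) = 15·9 / (20) = 6.75.

6.75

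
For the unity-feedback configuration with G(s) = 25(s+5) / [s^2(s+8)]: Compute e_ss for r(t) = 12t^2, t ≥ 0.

System type = 2 (two poles at s=0).
K_a = lim_{s→0} s^2·G(s) = 25·5 / (8) = 15.625.
r(t) = 12t^2 gives R(s) = 24/s^3.
e_ss = 24/K_a = 24/15.625 = 1.536.

1.536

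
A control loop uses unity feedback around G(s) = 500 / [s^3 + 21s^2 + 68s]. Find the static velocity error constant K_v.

Factoring s from the denominator leaves a polynomial with constant term 68, so the system is type 1.
K_v = lim_{s→0} s·G(s) = 500 / 68 = 125/17.

125/17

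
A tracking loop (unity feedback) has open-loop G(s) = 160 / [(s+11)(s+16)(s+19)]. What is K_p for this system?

10/209

The open loop has no poles at the origin → type 0 system.
K_p = lim_{s→0} G(s) = 160 / (11·16·19) = 10/209.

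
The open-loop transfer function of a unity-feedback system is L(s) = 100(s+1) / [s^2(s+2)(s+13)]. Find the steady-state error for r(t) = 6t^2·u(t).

System type = 2 (two poles at s=0).
K_a = lim_{s→0} s^2·L(s) = 100·1 / (2·13) = 50/13.
r(t) = 6t^2 gives R(s) = 12/s^3.
e_ss = 12/K_a = 12/(50/13) = 3.12.

3.12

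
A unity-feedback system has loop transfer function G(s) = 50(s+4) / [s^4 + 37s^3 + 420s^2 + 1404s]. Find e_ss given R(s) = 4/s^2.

Lowest-order denominator term is 1404s, so the open loop has 1 pole at the origin → type 1 system.
K_v = lim_{s→0} s·G(s) = 50·4 / 1404 = 50/351.
e_ss = 4/K_v = 4/(50/351) = 28.08.

28.08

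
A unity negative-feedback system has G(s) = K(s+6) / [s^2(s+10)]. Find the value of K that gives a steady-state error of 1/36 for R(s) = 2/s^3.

The open loop has two poles at the origin → type 2 system.
K_a = lim_{s→0} s^2·G(s) = K·6 / (10) = 0.6·K.
e_ss = 2/K_a = 1/36 ⇒ K_a = 72 ⇒ K = 72/0.6 = 120.

120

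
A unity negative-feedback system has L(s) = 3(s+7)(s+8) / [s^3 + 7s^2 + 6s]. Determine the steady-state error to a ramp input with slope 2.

1/14

Factoring s from the denominator leaves a polynomial with constant term 6, so the system is type 1.
K_v = lim_{s→0} s·L(s) = 3·7·8 / 6 = 28.
e_ss = 2/K_v = 2/28 = 1/14.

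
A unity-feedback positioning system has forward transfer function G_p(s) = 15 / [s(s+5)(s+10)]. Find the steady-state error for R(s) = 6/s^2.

The open loop has one pole at the origin → type 1 system.
K_v = lim_{s→0} s·G_p(s) = 15 / (5·10) = 0.3.
e_ss = 6/K_v = 6/0.3 = 20.

20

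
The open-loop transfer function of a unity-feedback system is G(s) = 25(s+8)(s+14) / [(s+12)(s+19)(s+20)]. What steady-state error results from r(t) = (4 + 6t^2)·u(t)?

No free integrators in G(s): this is a type 0 system. Taking each input component in turn:
  • 4: e_ss = 4/(1+K_p) with K_p=35/57 → 57/23.
  • 6t^2: a type-0 system cannot track it, e_ss → ∞.
The unbounded component dominates.

infinity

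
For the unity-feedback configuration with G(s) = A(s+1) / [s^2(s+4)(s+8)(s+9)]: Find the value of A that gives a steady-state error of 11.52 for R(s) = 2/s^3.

System type = 2 (two poles at s=0).
K_a = lim_{s→0} s^2·G(s) = A·1 / (4·8·9) = (1/288)·A.
e_ss = 2/K_a = 11.52 ⇒ K_a = 25/144 ⇒ A = (25/144)/(1/288) = 50.

50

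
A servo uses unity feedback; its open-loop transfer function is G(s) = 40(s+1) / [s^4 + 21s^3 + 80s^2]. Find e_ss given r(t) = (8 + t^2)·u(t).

Factoring s^2 from the denominator leaves a polynomial with constant term 80, so the system is type 2. Taking each input component in turn:
  • 8: tracked with zero error.
  • t^2: e_ss = 2/K_a with K_a=0.5 → 4.
Total e_ss = 4.

4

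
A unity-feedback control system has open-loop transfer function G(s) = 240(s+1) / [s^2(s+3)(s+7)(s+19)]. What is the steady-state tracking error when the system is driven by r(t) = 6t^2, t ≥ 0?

19.95

Two free integrators in G(s): this is a type 2 system.
K_a = lim_{s→0} s^2·G(s) = 240·1 / (3·7·19) = 80/133.
r(t) = 6t^2 gives R(s) = 12/s^3.
e_ss = 12/K_a = 12/(80/133) = 19.95.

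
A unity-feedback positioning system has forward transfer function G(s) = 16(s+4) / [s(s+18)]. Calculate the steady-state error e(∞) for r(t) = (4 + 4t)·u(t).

1.125

One free integrator in G(s): this is a type 1 system. Taking each input component in turn:
  • 4: tracked with zero error.
  • 4t: e_ss = 4/K_v with K_v=32/9 → 1.125.
Total e_ss = 1.125.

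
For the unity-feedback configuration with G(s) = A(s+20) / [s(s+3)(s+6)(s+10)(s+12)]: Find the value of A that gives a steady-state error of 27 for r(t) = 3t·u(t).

System type = 1 (one pole at s=0).
K_v = lim_{s→0} s·G(s) = A·20 / (3·6·10·12) = (1/108)·A.
e_ss = 3/K_v = 27 ⇒ K_v = 1/9 ⇒ A = (1/9)/(1/108) = 12.

12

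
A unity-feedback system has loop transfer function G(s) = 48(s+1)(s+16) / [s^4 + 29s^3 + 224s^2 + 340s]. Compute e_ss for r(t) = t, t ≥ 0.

Factoring s from the denominator leaves a polynomial with constant term 340, so the system is type 1.
K_v = lim_{s→0} s·G(s) = 48·1·16 / 340 = 192/85.
e_ss = 1/K_v = 1/(192/85) = 85/192.

85/192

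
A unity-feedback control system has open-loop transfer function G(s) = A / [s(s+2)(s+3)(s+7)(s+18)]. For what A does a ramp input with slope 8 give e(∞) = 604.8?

The open loop has one pole at the origin → type 1 system.
K_v = lim_{s→0} s·G(s) = A / (2·3·7·18) = (1/756)·A.
e_ss = 8/K_v = 604.8 ⇒ K_v = 5/378 ⇒ A = (5/378)/(1/756) = 10.

10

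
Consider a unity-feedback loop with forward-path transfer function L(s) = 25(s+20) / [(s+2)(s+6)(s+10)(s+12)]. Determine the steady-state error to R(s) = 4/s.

288/97

The open loop has no poles at the origin → type 0 system.
K_p = lim_{s→0} L(s) = 25·20 / (2·6·10·12) = 25/72.
e_ss = 4/(1 + K_p) = 4/(97/72) = 288/97.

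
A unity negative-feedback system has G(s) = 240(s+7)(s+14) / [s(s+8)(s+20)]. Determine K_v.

147

System type = 1 (one pole at s=0).
K_v = lim_{s→0} s·G(s) = 240·7·14 / (8·20) = 147.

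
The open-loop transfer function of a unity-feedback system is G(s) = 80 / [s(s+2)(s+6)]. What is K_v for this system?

System type = 1 (one pole at s=0).
K_v = lim_{s→0} s·G(s) = 80 / (2·6) = 20/3.

20/3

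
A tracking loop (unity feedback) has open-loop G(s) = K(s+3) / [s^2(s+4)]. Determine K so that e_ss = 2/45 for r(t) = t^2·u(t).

G(s) has two factors of s in the denominator, so the system is type 2.
K_a = lim_{s→0} s^2·G(s) = K·3 / (4) = 0.75·K.
e_ss = 2/K_a = 2/45 ⇒ K_a = 45 ⇒ K = 45/0.75 = 60.

60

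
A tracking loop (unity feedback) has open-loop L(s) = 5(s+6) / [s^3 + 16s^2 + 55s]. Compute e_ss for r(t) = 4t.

22/3

The denominator has no term below 55s — 1 pole at s=0, type 1.
K_v = lim_{s→0} s·L(s) = 5·6 / 55 = 6/11.
e_ss = 4/K_v = 4/(6/11) = 22/3.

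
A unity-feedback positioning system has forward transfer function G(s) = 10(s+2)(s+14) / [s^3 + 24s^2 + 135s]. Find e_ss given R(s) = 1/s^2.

27/56

Factoring s from the denominator leaves a polynomial with constant term 135, so the system is type 1.
K_v = lim_{s→0} s·G(s) = 10·2·14 / 135 = 56/27.
e_ss = 1/K_v = 1/(56/27) = 27/56.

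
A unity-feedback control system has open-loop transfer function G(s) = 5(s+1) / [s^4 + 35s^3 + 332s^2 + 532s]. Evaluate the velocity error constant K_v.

5/532

Lowest-order denominator term is 532s, so the open loop has 1 pole at the origin → type 1 system.
K_v = lim_{s→0} s·G(s) = 5·1 / 532 = 5/532.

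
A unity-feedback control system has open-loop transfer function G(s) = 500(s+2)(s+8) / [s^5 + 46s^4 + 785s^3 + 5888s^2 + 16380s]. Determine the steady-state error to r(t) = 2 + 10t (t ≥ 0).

20.475

Lowest-order denominator term is 16380s, so the open loop has 1 pole at the origin → type 1 system. Treating each term separately:
  • 2: tracked with zero error.
  • 10t: e_ss = 10/K_v with K_v=400/819 → 20.475.
Total e_ss = 20.475.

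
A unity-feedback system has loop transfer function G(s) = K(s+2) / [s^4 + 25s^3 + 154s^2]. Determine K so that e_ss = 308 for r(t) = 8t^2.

4

Lowest-order denominator term is 154s^2, so the open loop has 2 poles at the origin → type 2 system.
K_a = lim_{s→0} s^2·G(s) = K·2 / 154 = (1/77)·K.
e_ss = 16/K_a = 308 ⇒ K_a = 4/77 ⇒ K = (4/77)/(1/77) = 4.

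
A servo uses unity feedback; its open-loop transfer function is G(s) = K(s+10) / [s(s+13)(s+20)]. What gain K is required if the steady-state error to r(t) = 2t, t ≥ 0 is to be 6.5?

G(s) has one factor of s in the denominator, so the system is type 1.
K_v = lim_{s→0} s·G(s) = K·10 / (13·20) = (1/26)·K.
e_ss = 2/K_v = 6.5 ⇒ K_v = 4/13 ⇒ K = (4/13)/(1/26) = 8.

8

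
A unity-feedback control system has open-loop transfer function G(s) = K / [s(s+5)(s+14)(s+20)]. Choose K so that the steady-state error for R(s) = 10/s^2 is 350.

40

The open loop has one pole at the origin → type 1 system.
K_v = lim_{s→0} s·G(s) = K / (5·14·20) = (1/1400)·K.
e_ss = 10/K_v = 350 ⇒ K_v = 1/35 ⇒ K = (1/35)/(1/1400) = 40.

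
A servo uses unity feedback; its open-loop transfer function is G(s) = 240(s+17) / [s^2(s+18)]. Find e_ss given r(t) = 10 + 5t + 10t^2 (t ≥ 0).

System type = 2 (two poles at s=0). Treating each term separately:
  • 10: tracked with zero error.
  • 5t: tracked with zero error.
  • 10t^2: e_ss = 20/K_a with K_a=680/3 → 3/34.
Total e_ss = 3/34.

3/34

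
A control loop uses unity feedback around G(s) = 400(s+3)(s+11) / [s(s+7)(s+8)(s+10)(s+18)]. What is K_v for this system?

55/42

The open loop has one pole at the origin → type 1 system.
K_v = lim_{s→0} s·G(s) = 400·3·11 / (7·8·10·18) = 55/42.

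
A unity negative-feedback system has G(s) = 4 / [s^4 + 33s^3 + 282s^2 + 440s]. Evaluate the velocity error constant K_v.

Lowest-order denominator term is 440s, so the open loop has 1 pole at the origin → type 1 system.
K_v = lim_{s→0} s·G(s) = 4 / 440 = 1/110.

1/110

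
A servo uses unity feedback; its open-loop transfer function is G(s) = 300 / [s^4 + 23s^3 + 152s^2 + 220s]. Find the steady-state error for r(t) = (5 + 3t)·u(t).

2.2

Lowest-order denominator term is 220s, so the open loop has 1 pole at the origin → type 1 system. By superposition:
  • 5: tracked with zero error.
  • 3t: e_ss = 3/K_v with K_v=15/11 → 2.2.
Total e_ss = 2.2.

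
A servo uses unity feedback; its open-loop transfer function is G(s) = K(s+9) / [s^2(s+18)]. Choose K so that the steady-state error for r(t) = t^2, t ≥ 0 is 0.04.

G(s) has two factors of s in the denominator, so the system is type 2.
K_a = lim_{s→0} s^2·G(s) = K·9 / (18) = 0.5·K.
e_ss = 2/K_a = 0.04 ⇒ K_a = 50 ⇒ K = 50/0.5 = 100.

100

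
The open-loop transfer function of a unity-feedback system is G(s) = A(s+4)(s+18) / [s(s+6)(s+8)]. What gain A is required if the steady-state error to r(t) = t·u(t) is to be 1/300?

One free integrator in G(s): this is a type 1 system.
K_v = lim_{s→0} s·G(s) = A·4·18 / (6·8) = 1.5·A.
e_ss = 1/K_v = 1/300 ⇒ K_v = 300 ⇒ A = 300/1.5 = 200.

200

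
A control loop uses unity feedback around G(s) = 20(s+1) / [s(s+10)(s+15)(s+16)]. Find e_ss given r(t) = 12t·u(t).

1440

The open loop has one pole at the origin → type 1 system.
K_v = lim_{s→0} s·G(s) = 20·1 / (10·15·16) = 1/120.
e_ss = 12/K_v = 12/(1/120) = 1440.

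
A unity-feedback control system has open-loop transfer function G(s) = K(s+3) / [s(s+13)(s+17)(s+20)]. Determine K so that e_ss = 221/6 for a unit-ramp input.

40

One free integrator in G(s): this is a type 1 system.
K_v = lim_{s→0} s·G(s) = K·3 / (13·17·20) = (3/4420)·K.
e_ss = 1/K_v = 221/6 ⇒ K_v = 6/221 ⇒ K = (6/221)/(3/4420) = 40.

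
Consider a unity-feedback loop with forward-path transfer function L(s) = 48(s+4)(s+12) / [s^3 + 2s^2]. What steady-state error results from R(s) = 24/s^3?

1/48

The denominator has no term below 2s^2 — 2 poles at s=0, type 2.
K_a = lim_{s→0} s^2·L(s) = 48·4·12 / 2 = 1152.
r(t) = 12t^2 gives R(s) = 24/s^3.
e_ss = 24/K_a = 24/1152 = 1/48.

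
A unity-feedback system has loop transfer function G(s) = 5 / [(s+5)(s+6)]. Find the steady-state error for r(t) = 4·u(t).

24/7

The open loop has no poles at the origin → type 0 system.
K_p = lim_{s→0} G(s) = 5 / (5·6) = 1/6.
e_ss = 4/(1 + K_p) = 4/(7/6) = 24/7.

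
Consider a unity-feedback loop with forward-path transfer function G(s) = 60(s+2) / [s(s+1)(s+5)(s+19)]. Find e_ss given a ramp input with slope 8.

One free integrator in G(s): this is a type 1 system.
K_v = lim_{s→0} s·G(s) = 60·2 / (1·5·19) = 24/19.
e_ss = 8/K_v = 8/(24/19) = 19/3.

19/3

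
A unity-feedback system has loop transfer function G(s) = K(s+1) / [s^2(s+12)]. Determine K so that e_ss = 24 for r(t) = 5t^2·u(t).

The open loop has two poles at the origin → type 2 system.
K_a = lim_{s→0} s^2·G(s) = K·1 / (12) = (1/12)·K.
e_ss = 10/K_a = 24 ⇒ K_a = 5/12 ⇒ K = (5/12)/(1/12) = 5.

5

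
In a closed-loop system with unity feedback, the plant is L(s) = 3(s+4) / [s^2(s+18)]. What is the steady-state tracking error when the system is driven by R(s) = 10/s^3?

Two free integrators in L(s): this is a type 2 system.
K_a = lim_{s→0} s^2·L(s) = 3·4 / (18) = 2/3.
r(t) = 5t^2 gives R(s) = 10/s^3.
e_ss = 10/K_a = 10/(2/3) = 15.

15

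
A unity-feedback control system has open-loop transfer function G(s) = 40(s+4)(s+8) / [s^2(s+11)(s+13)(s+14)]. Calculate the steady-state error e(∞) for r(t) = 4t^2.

The open loop has two poles at the origin → type 2 system.
K_a = lim_{s→0} s^2·G(s) = 40·4·8 / (11·13·14) = 640/1001.
r(t) = 4t^2 gives R(s) = 8/s^3.
e_ss = 8/K_a = 8/(640/1001) = 12.5125.

12.5125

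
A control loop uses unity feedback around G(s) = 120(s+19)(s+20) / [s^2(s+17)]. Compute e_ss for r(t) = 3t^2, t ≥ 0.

The open loop has two poles at the origin → type 2 system.
K_a = lim_{s→0} s^2·G(s) = 120·19·20 / (17) = 45600/17.
r(t) = 3t^2 gives R(s) = 6/s^3.
e_ss = 6/K_a = 6/(45600/17) = 17/7600.

17/7600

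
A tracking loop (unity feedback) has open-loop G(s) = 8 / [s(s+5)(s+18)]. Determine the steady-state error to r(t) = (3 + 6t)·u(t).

One free integrator in G(s): this is a type 1 system. By superposition:
  • 3: tracked with zero error.
  • 6t: e_ss = 6/K_v with K_v=4/45 → 67.5.
Total e_ss = 67.5.

67.5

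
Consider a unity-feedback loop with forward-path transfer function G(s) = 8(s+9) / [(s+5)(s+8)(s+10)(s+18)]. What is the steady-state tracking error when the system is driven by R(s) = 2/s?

No free integrators in G(s): this is a type 0 system.
K_p = lim_{s→0} G(s) = 8·9 / (5·8·10·18) = 0.01.
e_ss = 2/(1 + K_p) = 2/1.01 = 200/101.

200/101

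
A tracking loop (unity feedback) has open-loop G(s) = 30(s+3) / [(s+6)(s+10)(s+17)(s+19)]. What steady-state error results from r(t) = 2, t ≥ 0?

System type = 0 (no poles at s=0).
K_p = lim_{s→0} G(s) = 30·3 / (6·10·17·19) = 3/646.
e_ss = 2/(1 + K_p) = 2/(649/646) = 1292/649.

1292/649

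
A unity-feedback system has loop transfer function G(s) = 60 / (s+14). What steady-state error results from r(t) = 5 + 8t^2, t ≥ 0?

infinity

G(s) has no factors of s in the denominator, so the system is type 0. Treating each term separately:
  • 5: e_ss = 5/(1+K_p) with K_p=30/7 → 35/37.
  • 8t^2: a type-0 system cannot track it, e_ss → ∞.
The unbounded component dominates.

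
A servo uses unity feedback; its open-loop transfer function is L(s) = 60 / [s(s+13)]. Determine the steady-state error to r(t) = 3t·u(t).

0.65

L(s) has one factor of s in the denominator, so the system is type 1.
K_v = lim_{s→0} s·L(s) = 60 / (13) = 60/13.
e_ss = 3/K_v = 3/(60/13) = 0.65.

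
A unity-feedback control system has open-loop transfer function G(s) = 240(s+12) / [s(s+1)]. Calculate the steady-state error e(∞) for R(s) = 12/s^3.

One free integrator in G(s): this is a type 1 system.
K_a = lim_{s→0} s^2·G(s) = 0; the steady-state error to this parabolic input grows without bound.

infinity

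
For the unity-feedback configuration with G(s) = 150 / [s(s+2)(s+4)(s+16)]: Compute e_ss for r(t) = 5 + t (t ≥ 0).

64/75

The open loop has one pole at the origin → type 1 system. Taking each input component in turn:
  • 5: tracked with zero error.
  • t: e_ss = 1/K_v with K_v=75/64 → 64/75.
Total e_ss = 64/75.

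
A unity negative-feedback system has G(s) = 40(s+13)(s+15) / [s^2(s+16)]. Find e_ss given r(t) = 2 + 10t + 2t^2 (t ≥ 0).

Two free integrators in G(s): this is a type 2 system. Taking each input component in turn:
  • 2: tracked with zero error.
  • 10t: tracked with zero error.
  • 2t^2: e_ss = 4/K_a with K_a=487.5 → 8/975.
Total e_ss = 8/975.

8/975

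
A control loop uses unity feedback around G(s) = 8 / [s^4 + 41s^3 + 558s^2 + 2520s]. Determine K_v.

Factoring s from the denominator leaves a polynomial with constant term 2520, so the system is type 1.
K_v = lim_{s→0} s·G(s) = 8 / 2520 = 1/315.

1/315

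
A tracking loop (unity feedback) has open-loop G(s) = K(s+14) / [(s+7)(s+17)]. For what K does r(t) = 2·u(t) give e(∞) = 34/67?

25

No free integrators in G(s): this is a type 0 system.
K_p = lim_{s→0} G(s) = K·14 / (7·17) = (2/17)·K.
e_ss = 2/(1 + K_p) = 34/67 ⇒ 1 + (2/17)·K = 67/17 ⇒ K = 25.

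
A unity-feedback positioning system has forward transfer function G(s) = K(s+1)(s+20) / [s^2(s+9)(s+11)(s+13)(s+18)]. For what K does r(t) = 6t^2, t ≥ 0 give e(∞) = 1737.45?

Two free integrators in G(s): this is a type 2 system.
K_a = lim_{s→0} s^2·G(s) = K·1·20 / (9·11·13·18) = (10/11583)·K.
e_ss = 12/K_a = 1737.45 ⇒ K_a = 80/11583 ⇒ K = (80/11583)/(10/11583) = 8.

8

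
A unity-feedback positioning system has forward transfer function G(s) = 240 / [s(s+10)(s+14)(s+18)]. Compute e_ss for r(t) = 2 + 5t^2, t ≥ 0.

The open loop has one pole at the origin → type 1 system. By superposition:
  • 2: tracked with zero error.
  • 5t^2: a type-1 system cannot track it, e_ss → ∞.
The unbounded component dominates.

infinity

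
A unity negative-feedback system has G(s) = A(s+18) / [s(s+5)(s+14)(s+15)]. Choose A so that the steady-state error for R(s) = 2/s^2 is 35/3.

10

System type = 1 (one pole at s=0).
K_v = lim_{s→0} s·G(s) = A·18 / (5·14·15) = (3/175)·A.
e_ss = 2/K_v = 35/3 ⇒ K_v = 6/35 ⇒ A = (6/35)/(3/175) = 10.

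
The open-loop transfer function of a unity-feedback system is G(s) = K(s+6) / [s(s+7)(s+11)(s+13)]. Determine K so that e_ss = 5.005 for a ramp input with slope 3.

The open loop has one pole at the origin → type 1 system.
K_v = lim_{s→0} s·G(s) = K·6 / (7·11·13) = (6/1001)·K.
e_ss = 3/K_v = 5.005 ⇒ K_v = 600/1001 ⇒ K = (600/1001)/(6/1001) = 100.

100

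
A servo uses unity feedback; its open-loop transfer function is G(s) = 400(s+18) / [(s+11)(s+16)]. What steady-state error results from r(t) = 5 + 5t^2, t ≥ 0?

The open loop has no poles at the origin → type 0 system. Taking each input component in turn:
  • 5: e_ss = 5/(1+K_p) with K_p=450/11 → 55/461.
  • 5t^2: a type-0 system cannot track it, e_ss → ∞.
The unbounded component dominates.

infinity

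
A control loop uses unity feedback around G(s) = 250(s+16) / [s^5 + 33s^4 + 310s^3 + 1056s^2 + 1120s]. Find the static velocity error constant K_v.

25/7

The denominator has no term below 1120s — 1 pole at s=0, type 1.
K_v = lim_{s→0} s·G(s) = 250·16 / 1120 = 25/7.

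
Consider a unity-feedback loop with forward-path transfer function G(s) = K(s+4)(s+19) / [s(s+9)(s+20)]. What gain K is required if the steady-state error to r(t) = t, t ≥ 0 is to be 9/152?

40

One free integrator in G(s): this is a type 1 system.
K_v = lim_{s→0} s·G(s) = K·4·19 / (9·20) = (19/45)·K.
e_ss = 1/K_v = 9/152 ⇒ K_v = 152/9 ⇒ K = (152/9)/(19/45) = 40.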